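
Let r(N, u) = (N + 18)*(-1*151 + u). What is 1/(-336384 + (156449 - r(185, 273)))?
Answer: -1/204701 ≈ -4.8852e-6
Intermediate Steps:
r(N, u) = (-151 + u)*(18 + N) (r(N, u) = (18 + N)*(-151 + u) = (-151 + u)*(18 + N))
1/(-336384 + (156449 - r(185, 273))) = 1/(-336384 + (156449 - (-2718 - 151*185 + 18*273 + 185*273))) = 1/(-336384 + (156449 - (-2718 - 27935 + 4914 + 50505))) = 1/(-336384 + (156449 - 1*24766)) = 1/(-336384 + (156449 - 24766)) = 1/(-336384 + 131683) = 1/(-204701) = -1/204701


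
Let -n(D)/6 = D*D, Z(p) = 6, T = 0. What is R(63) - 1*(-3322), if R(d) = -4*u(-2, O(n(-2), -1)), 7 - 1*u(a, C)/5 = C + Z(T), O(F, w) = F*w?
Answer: 3782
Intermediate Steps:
n(D) = -6*D² (n(D) = -6*D*D = -6*D²)
u(a, C) = 5 - 5*C (u(a, C) = 35 - 5*(C + 6) = 35 - 5*(6 + C) = 35 + (-30 - 5*C) = 5 - 5*C)
R(d) = 460 (R(d) = -4*(5 - 5*(-6*(-2)²)*(-1)) = -4*(5 - 5*(-6*4)*(-1)) = -4*(5 - (-120)*(-1)) = -4*(5 - 5*24) = -4*(5 - 120) = -4*(-115) = 460)
R(63) - 1*(-3322) = 460 - 1*(-3322) = 460 + 3322 = 3782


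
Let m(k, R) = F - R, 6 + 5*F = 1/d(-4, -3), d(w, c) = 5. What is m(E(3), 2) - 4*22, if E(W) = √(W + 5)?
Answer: -2279/25 ≈ -91.160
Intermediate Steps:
E(W) = √(5 + W)
F = -29/25 (F = -6/5 + (⅕)/5 = -6/5 + (⅕)*(⅕) = -6/5 + 1/25 = -29/25 ≈ -1.1600)
m(k, R) = -29/25 - R
m(E(3), 2) - 4*22 = (-29/25 - 1*2) - 4*22 = (-29/25 - 2) - 88 = -79/25 - 88 = -2279/25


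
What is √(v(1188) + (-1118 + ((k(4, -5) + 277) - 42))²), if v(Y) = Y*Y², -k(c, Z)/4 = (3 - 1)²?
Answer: √1677484873 ≈ 40957.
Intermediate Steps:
k(c, Z) = -16 (k(c, Z) = -4*(3 - 1)² = -4*2² = -4*4 = -16)
v(Y) = Y³
√(v(1188) + (-1118 + ((k(4, -5) + 277) - 42))²) = √(1188³ + (-1118 + ((-16 + 277) - 42))²) = √(1676676672 + (-1118 + (261 - 42))²) = √(1676676672 + (-1118 + 219)²) = √(1676676672 + (-899)²) = √(1676676672 + 808201) = √1677484873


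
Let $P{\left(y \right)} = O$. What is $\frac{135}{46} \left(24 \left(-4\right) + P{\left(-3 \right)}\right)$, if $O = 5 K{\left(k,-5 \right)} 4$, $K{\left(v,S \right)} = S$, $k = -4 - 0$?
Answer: $- \frac{13230}{23} \approx -575.22$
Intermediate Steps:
$k = -4$ ($k = -4 + 0 = -4$)
$O = -100$ ($O = 5 \left(-5\right) 4 = \left(-25\right) 4 = -100$)
$P{\left(y \right)} = -100$
$\frac{135}{46} \left(24 \left(-4\right) + P{\left(-3 \right)}\right) = \frac{135}{46} \left(24 \left(-4\right) - 100\right) = 135 \cdot \frac{1}{46} \left(-96 - 100\right) = \frac{135}{46} \left(-196\right) = - \frac{13230}{23}$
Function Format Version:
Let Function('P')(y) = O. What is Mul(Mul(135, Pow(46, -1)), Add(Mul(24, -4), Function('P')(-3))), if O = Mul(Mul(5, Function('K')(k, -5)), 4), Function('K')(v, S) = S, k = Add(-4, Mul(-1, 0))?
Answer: Rational(-13230, 23) ≈ -575.22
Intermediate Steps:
k = -4 (k = Add(-4, 0) = -4)
O = -100 (O = Mul(Mul(5, -5), 4) = Mul(-25, 4) = -100)
Function('P')(y) = -100
Mul(Mul(135, Pow(46, -1)), Add(Mul(24, -4), Function('P')(-3))) = Mul(Mul(135, Pow(46, -1)), Add(Mul(24, -4), -100)) = Mul(Mul(135, Rational(1, 46)), Add(-96, -100)) = Mul(Rational(135, 46), -196) = Rational(-13230, 23)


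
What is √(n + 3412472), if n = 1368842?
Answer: √4781314 ≈ 2186.6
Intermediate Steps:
√(n + 3412472) = √(1368842 + 3412472) = √4781314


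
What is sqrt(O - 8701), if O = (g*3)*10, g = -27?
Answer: I*sqrt(9511) ≈ 97.524*I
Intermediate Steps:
O = -810 (O = -27*3*10 = -81*10 = -810)
sqrt(O - 8701) = sqrt(-810 - 8701) = sqrt(-9511) = I*sqrt(9511)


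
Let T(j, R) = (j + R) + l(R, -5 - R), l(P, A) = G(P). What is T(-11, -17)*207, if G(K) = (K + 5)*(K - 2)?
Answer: 41400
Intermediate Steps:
G(K) = (-2 + K)*(5 + K) (G(K) = (5 + K)*(-2 + K) = (-2 + K)*(5 + K))
l(P, A) = -10 + P**2 + 3*P
T(j, R) = -10 + j + R**2 + 4*R (T(j, R) = (j + R) + (-10 + R**2 + 3*R) = (R + j) + (-10 + R**2 + 3*R) = -10 + j + R**2 + 4*R)
T(-11, -17)*207 = (-10 - 11 + (-17)**2 + 4*(-17))*207 = (-10 - 11 + 289 - 68)*207 = 200*207 = 41400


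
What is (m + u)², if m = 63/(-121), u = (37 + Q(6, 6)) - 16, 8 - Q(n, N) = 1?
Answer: 11055625/14641 ≈ 755.11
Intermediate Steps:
Q(n, N) = 7 (Q(n, N) = 8 - 1*1 = 8 - 1 = 7)
u = 28 (u = (37 + 7) - 16 = 44 - 16 = 28)
m = -63/121 (m = 63*(-1/121) = -63/121 ≈ -0.52066)
(m + u)² = (-63/121 + 28)² = (3325/121)² = 11055625/14641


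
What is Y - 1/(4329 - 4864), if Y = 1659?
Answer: 887566/535 ≈ 1659.0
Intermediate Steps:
Y - 1/(4329 - 4864) = 1659 - 1/(4329 - 4864) = 1659 - 1/(-535) = 1659 - 1*(-1/535) = 1659 + 1/535 = 887566/535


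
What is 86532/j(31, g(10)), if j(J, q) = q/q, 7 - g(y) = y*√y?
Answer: 86532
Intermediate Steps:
g(y) = 7 - y^(3/2) (g(y) = 7 - y*√y = 7 - y^(3/2))
j(J, q) = 1
86532/j(31, g(10)) = 86532/1 = 86532*1 = 86532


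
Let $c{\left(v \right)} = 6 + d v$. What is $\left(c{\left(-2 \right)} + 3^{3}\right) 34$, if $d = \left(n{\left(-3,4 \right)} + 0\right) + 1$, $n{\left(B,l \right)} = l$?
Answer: $782$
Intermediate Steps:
$d = 5$ ($d = \left(4 + 0\right) + 1 = 4 + 1 = 5$)
$c{\left(v \right)} = 6 + 5 v$
$\left(c{\left(-2 \right)} + 3^{3}\right) 34 = \left(\left(6 + 5 \left(-2\right)\right) + 3^{3}\right) 34 = \left(\left(6 - 10\right) + 27\right) 34 = \left(-4 + 27\right) 34 = 23 \cdot 34 = 782$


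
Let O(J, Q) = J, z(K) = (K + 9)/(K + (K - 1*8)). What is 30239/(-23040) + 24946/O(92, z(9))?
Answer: 142993463/529920 ≈ 269.84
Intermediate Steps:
z(K) = (9 + K)/(-8 + 2*K) (z(K) = (9 + K)/(K + (K - 8)) = (9 + K)/(K + (-8 + K)) = (9 + K)/(-8 + 2*K))
30239/(-23040) + 24946/O(92, z(9)) = 30239/(-23040) + 24946/92 = 30239*(-1/23040) + 24946*(1/92) = -30239/23040 + 12473/46 = 142993463/529920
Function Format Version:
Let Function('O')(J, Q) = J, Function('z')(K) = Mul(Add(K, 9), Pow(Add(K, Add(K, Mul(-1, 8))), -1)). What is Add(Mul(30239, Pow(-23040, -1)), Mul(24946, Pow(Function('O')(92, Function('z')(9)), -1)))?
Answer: Rational(142993463, 529920) ≈ 269.84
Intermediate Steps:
Function('z')(K) = Mul(Pow(Add(-8, Mul(2, K)), -1), Add(9, K)) (Function('z')(K) = Mul(Add(9, K), Pow(Add(K, Add(K, -8)), -1)) = Mul(Add(9, K), Pow(Add(K, Add(-8, K)), -1)) = Mul(Add(9, K), Pow(Add(-8, Mul(2, K)), -1)) = Mul(Pow(Add(-8, Mul(2, K)), -1), Add(9, K)))
Add(Mul(30239, Pow(-23040, -1)), Mul(24946, Pow(Function('O')(92, Function('z')(9)), -1))) = Add(Mul(30239, Pow(-23040, -1)), Mul(24946, Pow(92, -1))) = Add(Mul(30239, Rational(-1, 23040)), Mul(24946, Rational(1, 92))) = Add(Rational(-30239, 23040), Rational(12473, 46)) = Rational(142993463, 529920)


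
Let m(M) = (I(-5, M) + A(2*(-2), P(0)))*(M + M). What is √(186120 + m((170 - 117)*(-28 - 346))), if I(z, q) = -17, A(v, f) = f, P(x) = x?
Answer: 22*√1777 ≈ 927.40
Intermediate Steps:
m(M) = -34*M (m(M) = (-17 + 0)*(M + M) = -34*M)
√(186120 + m((170 - 117)*(-28 - 346))) = √(186120 - 34*(170 - 117)*(-28 - 346)) = √(186120 - 1802*(-374)) = √(186120 - 34*(-19822)) = √(186120 + 673948) = √860068 = 22*√1777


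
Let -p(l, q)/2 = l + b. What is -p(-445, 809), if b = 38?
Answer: -814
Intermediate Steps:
p(l, q) = -76 - 2*l (p(l, q) = -2*(l + 38) = -2*(38 + l) = -76 - 2*l)
-p(-445, 809) = -(-76 - 2*(-445)) = -(-76 + 890) = -1*814 = -814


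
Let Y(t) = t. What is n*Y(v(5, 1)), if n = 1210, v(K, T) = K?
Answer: 6050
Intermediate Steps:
n*Y(v(5, 1)) = 1210*5 = 6050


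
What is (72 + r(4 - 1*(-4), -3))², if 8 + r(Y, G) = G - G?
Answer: 4096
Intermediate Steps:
r(Y, G) = -8 (r(Y, G) = -8 + (G - G) = -8 + 0 = -8)
(72 + r(4 - 1*(-4), -3))² = (72 - 8)² = 64² = 4096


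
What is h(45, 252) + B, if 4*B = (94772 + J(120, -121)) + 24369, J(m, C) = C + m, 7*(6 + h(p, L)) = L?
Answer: 29815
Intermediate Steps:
h(p, L) = -6 + L/7
B = 29785 (B = ((94772 + (-121 + 120)) + 24369)/4 = ((94772 - 1) + 24369)/4 = (94771 + 24369)/4 = (1/4)*119140 = 29785)
h(45, 252) + B = (-6 + (1/7)*252) + 29785 = (-6 + 36) + 29785 = 30 + 29785 = 29815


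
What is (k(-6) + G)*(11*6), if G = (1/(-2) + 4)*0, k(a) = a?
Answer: -396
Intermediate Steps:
G = 0 (G = (-1/2 + 4)*0 = (7/2)*0 = 0)
(k(-6) + G)*(11*6) = (-6 + 0)*(11*6) = -6*66 = -396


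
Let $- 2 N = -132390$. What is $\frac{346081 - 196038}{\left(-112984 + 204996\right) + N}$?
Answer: $\frac{150043}{158207} \approx 0.9484$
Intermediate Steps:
$N = 66195$ ($N = \left(- \frac{1}{2}\right) \left(-132390\right) = 66195$)
$\frac{346081 - 196038}{\left(-112984 + 204996\right) + N} = \frac{346081 - 196038}{\left(-112984 + 204996\right) + 66195} = \frac{150043}{92012 + 66195} = \frac{150043}{158207}$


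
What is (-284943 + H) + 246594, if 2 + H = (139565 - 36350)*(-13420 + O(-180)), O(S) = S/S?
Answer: -1385080436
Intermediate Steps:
O(S) = 1
H = -1385042087 (H = -2 + (139565 - 36350)*(-13420 + 1) = -2 + 103215*(-13419) = -2 - 1385042085 = -1385042087)
(-284943 + H) + 246594 = (-284943 - 1385042087) + 246594 = -1385327030 + 246594 = -1385080436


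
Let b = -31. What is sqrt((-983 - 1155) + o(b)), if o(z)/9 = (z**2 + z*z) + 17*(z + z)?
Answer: sqrt(5674) ≈ 75.326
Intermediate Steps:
o(z) = 18*z**2 + 306*z (o(z) = 9*((z**2 + z*z) + 17*(z + z)) = 9*((z**2 + z**2) + 17*(2*z)) = 9*(2*z**2 + 34*z) = 18*z**2 + 306*z)
sqrt((-983 - 1155) + o(b)) = sqrt((-983 - 1155) + 18*(-31)*(17 - 31)) = sqrt(-2138 + 18*(-31)*(-14)) = sqrt(-2138 + 7812) = sqrt(5674)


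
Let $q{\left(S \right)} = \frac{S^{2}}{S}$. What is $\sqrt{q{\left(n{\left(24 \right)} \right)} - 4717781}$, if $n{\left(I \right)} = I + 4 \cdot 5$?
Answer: $3 i \sqrt{524193} \approx 2172.0 i$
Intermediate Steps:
$n{\left(I \right)} = 20 + I$ ($n{\left(I \right)} = I + 20 = 20 + I$)
$q{\left(S \right)} = S$
$\sqrt{q{\left(n{\left(24 \right)} \right)} - 4717781} = \sqrt{\left(20 + 24\right) - 4717781} = \sqrt{44 - 4717781} = \sqrt{-4717737} = 3 i \sqrt{524193}$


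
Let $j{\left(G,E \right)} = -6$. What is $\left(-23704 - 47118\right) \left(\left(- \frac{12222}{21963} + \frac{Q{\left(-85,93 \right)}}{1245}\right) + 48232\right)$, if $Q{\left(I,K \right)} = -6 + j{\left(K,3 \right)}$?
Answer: $- \frac{10378076408978292}{3038215} \approx -3.4158 \cdot 10^{9}$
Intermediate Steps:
$Q{\left(I,K \right)} = -12$ ($Q{\left(I,K \right)} = -6 - 6 = -12$)
$\left(-23704 - 47118\right) \left(\left(- \frac{12222}{21963} + \frac{Q{\left(-85,93 \right)}}{1245}\right) + 48232\right) = \left(-23704 - 47118\right) \left(\left(- \frac{12222}{21963} - \frac{12}{1245}\right) + 48232\right) = - 70822 \left(\left(\left(-12222\right) \frac{1}{21963} - \frac{4}{415}\right) + 48232\right) = - 70822 \left(\left(- \frac{4074}{7321} - \frac{4}{415}\right) + 48232\right) = - 70822 \left(- \frac{1719994}{3038215} + 48232\right) = \left(-70822\right) \frac{146537465886}{3038215} = - \frac{10378076408978292}{3038215}$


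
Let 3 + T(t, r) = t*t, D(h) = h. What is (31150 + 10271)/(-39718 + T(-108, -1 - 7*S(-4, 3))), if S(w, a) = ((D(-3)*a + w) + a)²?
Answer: -41421/28057 ≈ -1.4763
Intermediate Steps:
S(w, a) = (w - 2*a)² (S(w, a) = ((-3*a + w) + a)² = ((w - 3*a) + a)² = (w - 2*a)²)
T(t, r) = -3 + t² (T(t, r) = -3 + t*t = -3 + t²)
(31150 + 10271)/(-39718 + T(-108, -1 - 7*S(-4, 3))) = (31150 + 10271)/(-39718 + (-3 + (-108)²)) = 41421/(-39718 + (-3 + 11664)) = 41421/(-39718 + 11661) = 41421/(-28057) = 41421*(-1/28057) = -41421/28057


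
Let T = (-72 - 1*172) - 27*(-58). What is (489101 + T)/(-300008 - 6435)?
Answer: -490423/306443 ≈ -1.6004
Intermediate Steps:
T = 1322 (T = (-72 - 172) + 1566 = -244 + 1566 = 1322)
(489101 + T)/(-300008 - 6435) = (489101 + 1322)/(-300008 - 6435) = 490423/(-306443) = 490423*(-1/306443) = -490423/306443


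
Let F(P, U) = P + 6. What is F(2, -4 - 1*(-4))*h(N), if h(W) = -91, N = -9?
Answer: -728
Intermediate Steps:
F(P, U) = 6 + P
F(2, -4 - 1*(-4))*h(N) = (6 + 2)*(-91) = 8*(-91) = -728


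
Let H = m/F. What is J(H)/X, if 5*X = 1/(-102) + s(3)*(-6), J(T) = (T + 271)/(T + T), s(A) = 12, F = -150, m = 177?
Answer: 688041/86671 ≈ 7.9385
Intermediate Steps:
H = -59/50 (H = 177/(-150) = 177*(-1/150) = -59/50 ≈ -1.1800)
J(T) = (271 + T)/(2*T) (J(T) = (271 + T)/((2*T)) = (271 + T)*(1/(2*T)) = (271 + T)/(2*T))
X = -1469/102 (X = (1/(-102) + 12*(-6))/5 = (-1/102 - 72)/5 = (1/5)*(-7345/102) = -1469/102 ≈ -14.402)
J(H)/X = ((271 - 59/50)/(2*(-59/50)))/(-1469/102) = ((1/2)*(-50/59)*(13491/50))*(-102/1469) = -13491/118*(-102/1469) = 688041/86671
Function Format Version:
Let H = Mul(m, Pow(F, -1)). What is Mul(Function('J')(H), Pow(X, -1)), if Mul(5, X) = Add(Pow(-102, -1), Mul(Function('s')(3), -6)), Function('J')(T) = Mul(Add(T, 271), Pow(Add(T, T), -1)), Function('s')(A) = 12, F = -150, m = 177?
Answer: Rational(688041, 86671) ≈ 7.9385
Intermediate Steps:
H = Rational(-59, 50) (H = Mul(177, Pow(-150, -1)) = Mul(177, Rational(-1, 150)) = Rational(-59, 50) ≈ -1.1800)
Function('J')(T) = Mul(Rational(1, 2), Pow(T, -1), Add(271, T)) (Function('J')(T) = Mul(Add(271, T), Pow(Mul(2, T), -1)) = Mul(Add(271, T), Mul(Rational(1, 2), Pow(T, -1))) = Mul(Rational(1, 2), Pow(T, -1), Add(271, T)))
X = Rational(-1469, 102) (X = Mul(Rational(1, 5), Add(Pow(-102, -1), Mul(12, -6))) = Mul(Rational(1, 5), Add(Rational(-1, 102), -72)) = Mul(Rational(1, 5), Rational(-7345, 102)) = Rational(-1469, 102) ≈ -14.402)
Mul(Function('J')(H), Pow(X, -1)) = Mul(Mul(Rational(1, 2), Pow(Rational(-59, 50), -1), Add(271, Rational(-59, 50))), Pow(Rational(-1469, 102), -1)) = Mul(Mul(Rational(1, 2), Rational(-50, 59), Rational(13491, 50)), Rational(-102, 1469)) = Mul(Rational(-13491, 118), Rational(-102, 1469)) = Rational(688041, 86671)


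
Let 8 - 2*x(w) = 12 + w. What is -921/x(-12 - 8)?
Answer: -921/8 ≈ -115.13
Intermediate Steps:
x(w) = -2 - w/2 (x(w) = 4 - (12 + w)/2 = 4 + (-6 - w/2) = -2 - w/2)
-921/x(-12 - 8) = -921/(-2 - (-12 - 8)/2) = -921/(-2 - ½*(-20)) = -921/(-2 + 10) = -921/8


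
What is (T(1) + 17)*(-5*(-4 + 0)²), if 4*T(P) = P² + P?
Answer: -1400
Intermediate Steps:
T(P) = P/4 + P²/4 (T(P) = (P² + P)/4 = (P + P²)/4 = P/4 + P²/4)
(T(1) + 17)*(-5*(-4 + 0)²) = ((¼)*1*(1 + 1) + 17)*(-5*(-4 + 0)²) = ((¼)*1*2 + 17)*(-5*(-4)²) = (½ + 17)*(-5*16) = (35/2)*(-80) = -1400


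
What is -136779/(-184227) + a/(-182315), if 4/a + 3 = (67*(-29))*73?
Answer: 589515762832013/794016043520035 ≈ 0.74245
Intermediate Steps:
a = -2/70921 (a = 4/(-3 + (67*(-29))*73) = 4/(-3 - 1943*73) = 4/(-3 - 141839) = 4/(-141842) = 4*(-1/141842) = -2/70921 ≈ -2.8200e-5)
-136779/(-184227) + a/(-182315) = -136779/(-184227) - 2/70921/(-182315) = -136779*(-1/184227) - 2/70921*(-1/182315) = 45593/61409 + 2/12929962115 = 589515762832013/794016043520035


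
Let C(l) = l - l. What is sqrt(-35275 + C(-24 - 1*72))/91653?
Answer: 5*I*sqrt(1411)/91653 ≈ 0.0020492*I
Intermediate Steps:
C(l) = 0
sqrt(-35275 + C(-24 - 1*72))/91653 = sqrt(-35275 + 0)/91653 = sqrt(-35275)*(1/91653) = (5*I*sqrt(1411))*(1/91653) = 5*I*sqrt(1411)/91653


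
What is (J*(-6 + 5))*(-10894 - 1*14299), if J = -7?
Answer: -176351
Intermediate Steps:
(J*(-6 + 5))*(-10894 - 1*14299) = (-7*(-6 + 5))*(-10894 - 1*14299) = (-7*(-1))*(-10894 - 14299) = 7*(-25193) = -176351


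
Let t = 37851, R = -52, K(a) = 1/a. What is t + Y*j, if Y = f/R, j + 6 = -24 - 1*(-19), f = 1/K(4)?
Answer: 492074/13 ≈ 37852.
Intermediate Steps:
f = 4 (f = 1/(1/4) = 1/(¼) = 4)
j = -11 (j = -6 + (-24 - 1*(-19)) = -6 + (-24 + 19) = -6 - 5 = -11)
Y = -1/13 (Y = 4/(-52) = 4*(-1/52) = -1/13 ≈ -0.076923)
t + Y*j = 37851 - 1/13*(-11) = 37851 + 11/13 = 492074/13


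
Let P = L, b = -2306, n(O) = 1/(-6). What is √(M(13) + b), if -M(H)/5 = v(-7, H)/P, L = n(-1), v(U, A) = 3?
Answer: 2*I*√554 ≈ 47.074*I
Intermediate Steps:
n(O) = -⅙
L = -⅙ ≈ -0.16667
P = -⅙ ≈ -0.16667
M(H) = 90 (M(H) = -15/(-⅙) = -15*(-6) = -5*(-18) = 90)
√(M(13) + b) = √(90 - 2306) = √(-2216) = 2*I*√554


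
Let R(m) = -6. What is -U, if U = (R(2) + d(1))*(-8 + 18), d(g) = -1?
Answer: 70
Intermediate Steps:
U = -70 (U = (-6 - 1)*(-8 + 18) = -7*10 = -70)
-U = -1*(-70) = 70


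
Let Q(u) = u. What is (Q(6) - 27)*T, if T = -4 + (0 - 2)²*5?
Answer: -336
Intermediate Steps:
T = 16 (T = -4 + (-2)²*5 = -4 + 4*5 = -4 + 20 = 16)
(Q(6) - 27)*T = (6 - 27)*16 = -21*16 = -336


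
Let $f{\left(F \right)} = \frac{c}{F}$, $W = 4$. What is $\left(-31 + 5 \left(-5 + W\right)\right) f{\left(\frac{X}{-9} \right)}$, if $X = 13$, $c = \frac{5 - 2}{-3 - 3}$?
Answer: $- \frac{162}{13} \approx -12.462$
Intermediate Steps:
$c = - \frac{1}{2}$ ($c = \frac{3}{-6} = 3 \left(- \frac{1}{6}\right) = - \frac{1}{2} \approx -0.5$)
$f{\left(F \right)} = - \frac{1}{2 F}$
$\left(-31 + 5 \left(-5 + W\right)\right) f{\left(\frac{X}{-9} \right)} = \left(-31 + 5 \left(-5 + 4\right)\right) \left(- \frac{1}{2 \frac{13}{-9}}\right) = \left(-31 + 5 \left(-1\right)\right) \left(- \frac{1}{2 \cdot 13 \left(- \frac{1}{9}\right)}\right) = \left(-31 - 5\right) \left(- \frac{1}{2 \left(- \frac{13}{9}\right)}\right) = - 36 \left(\left(- \frac{1}{2}\right) \left(- \frac{9}{13}\right)\right) = \left(-36\right) \frac{9}{26} = - \frac{162}{13}$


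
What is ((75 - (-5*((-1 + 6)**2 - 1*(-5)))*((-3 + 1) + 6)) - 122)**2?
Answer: 305809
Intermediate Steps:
((75 - (-5*((-1 + 6)**2 - 1*(-5)))*((-3 + 1) + 6)) - 122)**2 = ((75 - (-5*(5**2 + 5))*(-2 + 6)) - 122)**2 = ((75 - (-5*(25 + 5))*4) - 122)**2 = ((75 - (-5*30)*4) - 122)**2 = ((75 - (-150)*4) - 122)**2 = ((75 - 1*(-600)) - 122)**2 = ((75 + 600) - 122)**2 = (675 - 122)**2 = 553**2 = 305809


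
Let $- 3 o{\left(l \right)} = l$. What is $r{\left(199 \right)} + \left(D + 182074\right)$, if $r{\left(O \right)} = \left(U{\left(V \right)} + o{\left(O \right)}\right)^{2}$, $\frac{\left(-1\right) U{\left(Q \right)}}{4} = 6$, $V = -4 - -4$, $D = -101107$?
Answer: $\frac{802144}{9} \approx 89127.0$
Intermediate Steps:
$o{\left(l \right)} = - \frac{l}{3}$
$V = 0$ ($V = -4 + 4 = 0$)
$U{\left(Q \right)} = -24$ ($U{\left(Q \right)} = \left(-4\right) 6 = -24$)
$r{\left(O \right)} = \left(-24 - \frac{O}{3}\right)^{2}$
$r{\left(199 \right)} + \left(D + 182074\right) = \frac{\left(72 + 199\right)^{2}}{9} + \left(-101107 + 182074\right) = \frac{271^{2}}{9} + 80967 = \frac{1}{9} \cdot 73441 + 80967 = \frac{73441}{9} + 80967 = \frac{802144}{9}$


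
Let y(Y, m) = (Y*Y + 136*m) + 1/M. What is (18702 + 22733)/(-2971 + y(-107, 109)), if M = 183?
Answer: 7582605/4264267 ≈ 1.7782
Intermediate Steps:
y(Y, m) = 1/183 + Y² + 136*m (y(Y, m) = (Y*Y + 136*m) + 1/183 = (Y² + 136*m) + 1/183 = 1/183 + Y² + 136*m)
(18702 + 22733)/(-2971 + y(-107, 109)) = (18702 + 22733)/(-2971 + (1/183 + (-107)² + 136*109)) = 41435/(-2971 + (1/183 + 11449 + 14824)) = 41435/(-2971 + 4807960/183) = 41435/(4264267/183) = 41435*(183/4264267) = 7582605/4264267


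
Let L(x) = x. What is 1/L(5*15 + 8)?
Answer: 1/83 ≈ 0.012048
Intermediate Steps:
1/L(5*15 + 8) = 1/(5*15 + 8) = 1/(75 + 8) = 1/83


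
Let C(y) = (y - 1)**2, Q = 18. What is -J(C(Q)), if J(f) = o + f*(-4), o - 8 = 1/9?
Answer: 10331/9 ≈ 1147.9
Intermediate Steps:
o = 73/9 (o = 8 + 1/9 = 73/9 ≈ 8.1111)
C(y) = (-1 + y)**2
J(f) = 73/9 - 4*f (J(f) = 73/9 + f*(-4) = 73/9 - 4*f)
-J(C(Q)) = -(73/9 - 4*(-1 + 18)**2) = -(73/9 - 4*17**2) = -(73/9 - 4*289) = -(73/9 - 1156) = -1*(-10331/9) = 10331/9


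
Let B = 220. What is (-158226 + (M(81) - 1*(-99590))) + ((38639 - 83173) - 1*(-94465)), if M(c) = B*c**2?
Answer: 1434715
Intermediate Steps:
M(c) = 220*c**2
(-158226 + (M(81) - 1*(-99590))) + ((38639 - 83173) - 1*(-94465)) = (-158226 + (220*81**2 - 1*(-99590))) + ((38639 - 83173) - 1*(-94465)) = (-158226 + (220*6561 + 99590)) + (-44534 + 94465) = (-158226 + (1443420 + 99590)) + 49931 = (-158226 + 1543010) + 49931 = 1384784 + 49931 = 1434715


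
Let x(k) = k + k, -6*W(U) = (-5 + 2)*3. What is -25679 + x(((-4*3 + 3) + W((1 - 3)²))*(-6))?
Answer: -25589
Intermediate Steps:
W(U) = 3/2 (W(U) = -(-5 + 2)*3/6 = -(-1)*3/2 = -⅙*(-9) = 3/2)
x(k) = 2*k
-25679 + x(((-4*3 + 3) + W((1 - 3)²))*(-6)) = -25679 + 2*(((-4*3 + 3) + 3/2)*(-6)) = -25679 + 2*(((-12 + 3) + 3/2)*(-6)) = -25679 + 2*((-9 + 3/2)*(-6)) = -25679 + 2*(-15/2*(-6)) = -25679 + 2*45 = -25679 + 90 = -25589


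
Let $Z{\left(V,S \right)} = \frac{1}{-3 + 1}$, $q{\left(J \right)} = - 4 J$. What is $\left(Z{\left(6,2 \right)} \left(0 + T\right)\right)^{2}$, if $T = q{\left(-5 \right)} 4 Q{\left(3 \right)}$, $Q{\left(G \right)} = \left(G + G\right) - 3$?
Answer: $14400$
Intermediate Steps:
$Q{\left(G \right)} = -3 + 2 G$ ($Q{\left(G \right)} = 2 G - 3 = -3 + 2 G$)
$Z{\left(V,S \right)} = - \frac{1}{2}$ ($Z{\left(V,S \right)} = \frac{1}{-2} = - \frac{1}{2}$)
$T = 240$ ($T = \left(-4\right) \left(-5\right) 4 \left(-3 + 2 \cdot 3\right) = 20 \cdot 4 \left(-3 + 6\right) = 80 \cdot 3 = 240$)
$\left(Z{\left(6,2 \right)} \left(0 + T\right)\right)^{2} = \left(- \frac{0 + 240}{2}\right)^{2} = \left(\left(- \frac{1}{2}\right) 240\right)^{2} = \left(-120\right)^{2} = 14400$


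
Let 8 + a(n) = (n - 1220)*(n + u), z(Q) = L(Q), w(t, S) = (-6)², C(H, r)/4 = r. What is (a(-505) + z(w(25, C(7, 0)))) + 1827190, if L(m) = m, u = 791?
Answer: 1333868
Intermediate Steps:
C(H, r) = 4*r
w(t, S) = 36
z(Q) = Q
a(n) = -8 + (-1220 + n)*(791 + n) (a(n) = -8 + (n - 1220)*(n + 791) = -8 + (-1220 + n)*(791 + n))
(a(-505) + z(w(25, C(7, 0)))) + 1827190 = ((-965028 + (-505)² - 429*(-505)) + 36) + 1827190 = ((-965028 + 255025 + 216645) + 36) + 1827190 = (-493358 + 36) + 1827190 = -493322 + 1827190 = 1333868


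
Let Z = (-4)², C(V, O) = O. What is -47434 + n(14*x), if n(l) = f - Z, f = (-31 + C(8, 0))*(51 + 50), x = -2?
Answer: -50581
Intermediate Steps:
Z = 16
f = -3131 (f = (-31 + 0)*(51 + 50) = -31*101 = -3131)
n(l) = -3147 (n(l) = -3131 - 1*16 = -3131 - 16 = -3147)
-47434 + n(14*x) = -47434 - 3147 = -50581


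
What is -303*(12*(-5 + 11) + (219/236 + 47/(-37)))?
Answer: -189591645/8732 ≈ -21712.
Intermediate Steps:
-303*(12*(-5 + 11) + (219/236 + 47/(-37))) = -303*(12*6 + (219*(1/236) + 47*(-1/37))) = -303*(72 + (219/236 - 47/37)) = -303*(72 - 2989/8732) = -303*625715/8732 = -189591645/8732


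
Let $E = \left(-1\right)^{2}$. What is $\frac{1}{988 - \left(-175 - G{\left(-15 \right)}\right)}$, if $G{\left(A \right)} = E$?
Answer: $\frac{1}{1164} \approx 0.00085911$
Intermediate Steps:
$E = 1$
$G{\left(A \right)} = 1$
$\frac{1}{988 - \left(-175 - G{\left(-15 \right)}\right)} = \frac{1}{988 + \left(\left(1 + \left(164 - -124\right)\right) - 113\right)} = \frac{1}{988 + \left(\left(1 + \left(164 + 124\right)\right) - 113\right)} = \frac{1}{988 + \left(\left(1 + 288\right) - 113\right)} = \frac{1}{988 + \left(289 - 113\right)} = \frac{1}{988 + 176} = \frac{1}{1164}$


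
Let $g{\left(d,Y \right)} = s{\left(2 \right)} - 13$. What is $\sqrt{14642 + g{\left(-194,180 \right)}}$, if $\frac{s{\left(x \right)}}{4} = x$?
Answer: $\sqrt{14637} \approx 120.98$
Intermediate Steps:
$s{\left(x \right)} = 4 x$
$g{\left(d,Y \right)} = -5$ ($g{\left(d,Y \right)} = 4 \cdot 2 - 13 = 8 - 13 = -5$)
$\sqrt{14642 + g{\left(-194,180 \right)}} = \sqrt{14642 - 5} = \sqrt{14637}$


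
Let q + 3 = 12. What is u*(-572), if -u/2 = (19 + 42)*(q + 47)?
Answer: 3907904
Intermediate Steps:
q = 9 (q = -3 + 12 = 9)
u = -6832 (u = -2*(19 + 42)*(9 + 47) = -122*56 = -2*3416 = -6832)
u*(-572) = -6832*(-572) = 3907904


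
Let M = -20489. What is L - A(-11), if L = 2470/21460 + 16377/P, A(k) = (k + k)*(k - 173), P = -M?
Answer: -177947901087/43969394 ≈ -4047.1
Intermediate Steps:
P = 20489 (P = -1*(-20489) = 20489)
A(k) = 2*k*(-173 + k) (A(k) = (2*k)*(-173 + k) = 2*k*(-173 + k))
L = 40205825/43969394 (L = 2470/21460 + 16377/20489 = 2470*(1/21460) + 16377*(1/20489) = 247/2146 + 16377/20489 = 40205825/43969394 ≈ 0.91440)
L - A(-11) = 40205825/43969394 - 2*(-11)*(-173 - 11) = 40205825/43969394 - 2*(-11)*(-184) = 40205825/43969394 - 1*4048 = 40205825/43969394 - 4048 = -177947901087/43969394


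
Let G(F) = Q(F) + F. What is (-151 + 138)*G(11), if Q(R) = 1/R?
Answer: -1586/11 ≈ -144.18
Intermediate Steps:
G(F) = F + 1/F (G(F) = 1/F + F = F + 1/F)
(-151 + 138)*G(11) = (-151 + 138)*(11 + 1/11) = -13*(11 + 1/11) = -13*122/11 = -1586/11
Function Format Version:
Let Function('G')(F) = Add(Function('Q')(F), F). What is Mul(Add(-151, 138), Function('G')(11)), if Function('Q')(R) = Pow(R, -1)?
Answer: Rational(-1586, 11) ≈ -144.18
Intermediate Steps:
Function('G')(F) = Add(F, Pow(F, -1)) (Function('G')(F) = Add(Pow(F, -1), F) = Add(F, Pow(F, -1)))
Mul(Add(-151, 138), Function('G')(11)) = Mul(Add(-151, 138), Add(11, Pow(11, -1))) = Mul(-13, Add(11, Rational(1, 11))) = Mul(-13, Rational(122, 11)) = Rational(-1586, 11)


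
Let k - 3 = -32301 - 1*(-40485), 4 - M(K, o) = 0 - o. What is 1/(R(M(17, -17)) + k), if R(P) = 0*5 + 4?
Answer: 1/8191 ≈ 0.00012209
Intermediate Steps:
M(K, o) = 4 + o (M(K, o) = 4 - (0 - o) = 4 - (-1)*o = 4 + o)
k = 8187 (k = 3 + (-32301 - 1*(-40485)) = 3 + (-32301 + 40485) = 3 + 8184 = 8187)
R(P) = 4 (R(P) = 0 + 4 = 4)
1/(R(M(17, -17)) + k) = 1/(4 + 8187) = 1/8191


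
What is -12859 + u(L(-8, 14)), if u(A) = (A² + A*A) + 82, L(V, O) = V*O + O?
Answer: 6431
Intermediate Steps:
L(V, O) = O + O*V (L(V, O) = O*V + O = O + O*V)
u(A) = 82 + 2*A² (u(A) = (A² + A²) + 82 = 2*A² + 82 = 82 + 2*A²)
-12859 + u(L(-8, 14)) = -12859 + (82 + 2*(14*(1 - 8))²) = -12859 + (82 + 2*(14*(-7))²) = -12859 + (82 + 2*(-98)²) = -12859 + (82 + 2*9604) = -12859 + (82 + 19208) = -12859 + 19290 = 6431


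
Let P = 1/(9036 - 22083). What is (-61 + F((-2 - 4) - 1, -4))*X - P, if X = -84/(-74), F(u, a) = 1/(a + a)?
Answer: -133979495/1930956 ≈ -69.385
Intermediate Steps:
F(u, a) = 1/(2*a)
X = 42/37 (X = -84*(-1/74) = 42/37 ≈ 1.1351)
P = -1/13047 (P = 1/(-13047) = -1/13047 ≈ -7.6646e-5)
(-61 + F((-2 - 4) - 1, -4))*X - P = (-61 + (1/2)/(-4))*(42/37) - 1*(-1/13047) = (-61 + (1/2)*(-1/4))*(42/37) + 1/13047 = (-61 - 1/8)*(42/37) + 1/13047 = -489/8*42/37 + 1/13047 = -10269/148 + 1/13047 = -133979495/1930956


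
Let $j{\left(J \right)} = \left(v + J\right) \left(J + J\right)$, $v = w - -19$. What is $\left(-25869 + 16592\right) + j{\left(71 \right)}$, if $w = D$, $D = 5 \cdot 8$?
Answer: $9183$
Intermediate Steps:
$D = 40$
$w = 40$
$v = 59$ ($v = 40 - -19 = 40 + \left(-4 + 23\right) = 40 + 19 = 59$)
$j{\left(J \right)} = 2 J \left(59 + J\right)$ ($j{\left(J \right)} = \left(59 + J\right) \left(J + J\right) = \left(59 + J\right) 2 J = 2 J \left(59 + J\right)$)
$\left(-25869 + 16592\right) + j{\left(71 \right)} = \left(-25869 + 16592\right) + 2 \cdot 71 \left(59 + 71\right) = -9277 + 2 \cdot 71 \cdot 130 = -9277 + 18460 = 9183$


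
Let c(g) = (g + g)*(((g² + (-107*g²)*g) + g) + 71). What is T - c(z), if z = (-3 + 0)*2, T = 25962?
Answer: 304518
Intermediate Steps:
z = -6 (z = -3*2 = -6)
c(g) = 2*g*(71 + g + g² - 107*g³) (c(g) = (2*g)*(((g² - 107*g³) + g) + 71) = (2*g)*((g + g² - 107*g³) + 71) = (2*g)*(71 + g + g² - 107*g³) = 2*g*(71 + g + g² - 107*g³))
T - c(z) = 25962 - 2*(-6)*(71 - 6 + (-6)² - 107*(-6)³) = 25962 - 2*(-6)*(71 - 6 + 36 - 107*(-216)) = 25962 - 2*(-6)*(71 - 6 + 36 + 23112) = 25962 - 2*(-6)*23213 = 25962 - 1*(-278556) = 25962 + 278556 = 304518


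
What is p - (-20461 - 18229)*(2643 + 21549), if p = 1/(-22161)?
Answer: 20742440705279/22161 ≈ 9.3599e+8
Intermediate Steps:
p = -1/22161 ≈ -4.5124e-5
p - (-20461 - 18229)*(2643 + 21549) = -1/22161 - (-20461 - 18229)*(2643 + 21549) = -1/22161 - (-38690)*24192 = -1/22161 - 1*(-935988480) = -1/22161 + 935988480 = 20742440705279/22161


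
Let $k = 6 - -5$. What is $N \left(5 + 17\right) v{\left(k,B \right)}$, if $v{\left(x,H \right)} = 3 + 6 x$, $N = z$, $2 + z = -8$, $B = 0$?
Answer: $-15180$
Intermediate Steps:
$z = -10$ ($z = -2 - 8 = -10$)
$N = -10$
$k = 11$ ($k = 6 + 5 = 11$)
$N \left(5 + 17\right) v{\left(k,B \right)} = - 10 \left(5 + 17\right) \left(3 + 6 \cdot 11\right) = \left(-10\right) 22 \left(3 + 66\right) = \left(-220\right) 69 = -15180$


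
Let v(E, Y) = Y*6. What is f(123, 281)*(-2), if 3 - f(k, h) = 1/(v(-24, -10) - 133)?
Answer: -1160/193 ≈ -6.0104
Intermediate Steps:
v(E, Y) = 6*Y
f(k, h) = 580/193 (f(k, h) = 3 - 1/(6*(-10) - 133) = 3 - 1/(-60 - 133) = 3 - 1/(-193) = 3 - 1*(-1/193) = 3 + 1/193 = 580/193)
f(123, 281)*(-2) = (580/193)*(-2) = -1160/193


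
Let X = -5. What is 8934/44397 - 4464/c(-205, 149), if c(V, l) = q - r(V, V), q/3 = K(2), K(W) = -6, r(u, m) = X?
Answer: 66101450/192387 ≈ 343.59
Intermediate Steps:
r(u, m) = -5
q = -18 (q = 3*(-6) = -18)
c(V, l) = -13 (c(V, l) = -18 - 1*(-5) = -18 + 5 = -13)
8934/44397 - 4464/c(-205, 149) = 8934/44397 - 4464/(-13) = 8934*(1/44397) - 4464*(-1/13) = 2978/14799 + 4464/13 = 66101450/192387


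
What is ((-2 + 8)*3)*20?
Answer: 360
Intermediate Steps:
((-2 + 8)*3)*20 = (6*3)*20 = 18*20 = 360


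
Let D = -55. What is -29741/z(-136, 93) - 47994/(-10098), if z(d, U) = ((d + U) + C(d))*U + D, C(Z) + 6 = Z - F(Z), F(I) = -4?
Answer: 185141215/28422504 ≈ 6.5139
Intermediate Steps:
C(Z) = -2 + Z (C(Z) = -6 + (Z - 1*(-4)) = -6 + (Z + 4) = -6 + (4 + Z) = -2 + Z)
z(d, U) = -55 + U*(-2 + U + 2*d) (z(d, U) = ((d + U) + (-2 + d))*U - 55 = ((U + d) + (-2 + d))*U - 55 = (-2 + U + 2*d)*U - 55 = U*(-2 + U + 2*d) - 55 = -55 + U*(-2 + U + 2*d))
-29741/z(-136, 93) - 47994/(-10098) = -29741/(-55 + 93² + 93*(-136) + 93*(-2 - 136)) - 47994/(-10098) = -29741/(-55 + 8649 - 12648 + 93*(-138)) - 47994*(-1/10098) = -29741/(-55 + 8649 - 12648 - 12834) + 7999/1683 = -29741/(-16888) + 7999/1683 = -29741*(-1/16888) + 7999/1683 = 29741/16888 + 7999/1683 = 185141215/28422504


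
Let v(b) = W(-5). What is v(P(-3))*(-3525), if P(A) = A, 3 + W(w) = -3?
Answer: 21150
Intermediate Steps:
W(w) = -6 (W(w) = -3 - 3 = -6)
v(b) = -6
v(P(-3))*(-3525) = -6*(-3525) = 21150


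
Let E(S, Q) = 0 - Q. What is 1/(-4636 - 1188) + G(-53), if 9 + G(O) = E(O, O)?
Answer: 256255/5824 ≈ 44.000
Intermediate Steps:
E(S, Q) = -Q
G(O) = -9 - O
1/(-4636 - 1188) + G(-53) = 1/(-4636 - 1188) + (-9 - 1*(-53)) = 1/(-5824) + (-9 + 53) = -1/5824 + 44 = 256255/5824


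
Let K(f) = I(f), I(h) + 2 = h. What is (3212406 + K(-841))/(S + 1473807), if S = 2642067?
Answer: 1070521/1371958 ≈ 0.78029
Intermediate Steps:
I(h) = -2 + h
K(f) = -2 + f
(3212406 + K(-841))/(S + 1473807) = (3212406 + (-2 - 841))/(2642067 + 1473807) = (3212406 - 843)/4115874 = 3211563*(1/4115874) = 1070521/1371958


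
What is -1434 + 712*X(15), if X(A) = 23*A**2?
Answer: 3683166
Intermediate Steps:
-1434 + 712*X(15) = -1434 + 712*(23*15**2) = -1434 + 712*(23*225) = -1434 + 712*5175 = -1434 + 3684600 = 3683166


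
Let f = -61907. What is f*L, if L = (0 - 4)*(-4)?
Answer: -990512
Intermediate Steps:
L = 16 (L = -4*(-4) = 16)
f*L = -61907*16 = -990512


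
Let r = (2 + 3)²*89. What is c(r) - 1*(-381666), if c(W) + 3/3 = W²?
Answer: 5332290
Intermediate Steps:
r = 2225 (r = 5²*89 = 25*89 = 2225)
c(W) = -1 + W²
c(r) - 1*(-381666) = (-1 + 2225²) - 1*(-381666) = (-1 + 4950625) + 381666 = 4950624 + 381666 = 5332290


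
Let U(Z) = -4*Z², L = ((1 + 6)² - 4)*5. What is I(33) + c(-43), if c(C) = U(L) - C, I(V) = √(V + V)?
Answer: -202457 + √66 ≈ -2.0245e+5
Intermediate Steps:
L = 225 (L = (7² - 4)*5 = (49 - 4)*5 = 45*5 = 225)
I(V) = √2*√V (I(V) = √(2*V) = √2*√V)
c(C) = -202500 - C (c(C) = -4*225² - C = -4*50625 - C = -202500 - C)
I(33) + c(-43) = √2*√33 + (-202500 - 1*(-43)) = √66 + (-202500 + 43) = √66 - 202457 = -202457 + √66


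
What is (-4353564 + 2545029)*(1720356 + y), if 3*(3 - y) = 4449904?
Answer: -428727087185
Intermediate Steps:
y = -4449895/3 (y = 3 - ⅓*4449904 = 3 - 4449904/3 = -4449895/3 ≈ -1.4833e+6)
(-4353564 + 2545029)*(1720356 + y) = (-4353564 + 2545029)*(1720356 - 4449895/3) = -1808535*711173/3 = -428727087185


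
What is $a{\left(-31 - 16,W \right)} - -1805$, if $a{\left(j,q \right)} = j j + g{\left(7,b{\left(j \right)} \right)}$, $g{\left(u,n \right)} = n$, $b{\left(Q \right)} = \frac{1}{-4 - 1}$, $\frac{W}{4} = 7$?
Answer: $\frac{20069}{5} \approx 4013.8$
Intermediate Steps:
$W = 28$ ($W = 4 \cdot 7 = 28$)
$b{\left(Q \right)} = - \frac{1}{5}$ ($b{\left(Q \right)} = \frac{1}{-5} = - \frac{1}{5}$)
$a{\left(j,q \right)} = - \frac{1}{5} + j^{2}$ ($a{\left(j,q \right)} = j j - \frac{1}{5} = j^{2} - \frac{1}{5} = - \frac{1}{5} + j^{2}$)
$a{\left(-31 - 16,W \right)} - -1805 = \left(- \frac{1}{5} + \left(-31 - 16\right)^{2}\right) - -1805 = \left(- \frac{1}{5} + \left(-47\right)^{2}\right) + 1805 = \left(- \frac{1}{5} + 2209\right) + 1805 = \frac{11044}{5} + 1805 = \frac{20069}{5}$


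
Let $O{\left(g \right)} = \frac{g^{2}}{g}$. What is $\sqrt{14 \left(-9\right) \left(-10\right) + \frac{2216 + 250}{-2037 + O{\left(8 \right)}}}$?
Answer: $\frac{3 \sqrt{575801794}}{2029} \approx 35.479$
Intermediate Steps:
$O{\left(g \right)} = g$
$\sqrt{14 \left(-9\right) \left(-10\right) + \frac{2216 + 250}{-2037 + O{\left(8 \right)}}} = \sqrt{14 \left(-9\right) \left(-10\right) + \frac{2216 + 250}{-2037 + 8}} = \sqrt{\left(-126\right) \left(-10\right) + \frac{2466}{-2029}} = \sqrt{1260 + 2466 \left(- \frac{1}{2029}\right)} = \sqrt{1260 - \frac{2466}{2029}} = \sqrt{\frac{2554074}{2029}} = \frac{3 \sqrt{575801794}}{2029}$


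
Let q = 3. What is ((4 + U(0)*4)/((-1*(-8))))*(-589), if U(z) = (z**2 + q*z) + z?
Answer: -589/2 ≈ -294.50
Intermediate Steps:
U(z) = z**2 + 4*z (U(z) = (z**2 + 3*z) + z = z**2 + 4*z)
((4 + U(0)*4)/((-1*(-8))))*(-589) = ((4 + (0*(4 + 0))*4)/((-1*(-8))))*(-589) = ((4 + (0*4)*4)/8)*(-589) = ((4 + 0*4)*(1/8))*(-589) = ((4 + 0)*(1/8))*(-589) = (4*(1/8))*(-589) = (1/2)*(-589) = -589/2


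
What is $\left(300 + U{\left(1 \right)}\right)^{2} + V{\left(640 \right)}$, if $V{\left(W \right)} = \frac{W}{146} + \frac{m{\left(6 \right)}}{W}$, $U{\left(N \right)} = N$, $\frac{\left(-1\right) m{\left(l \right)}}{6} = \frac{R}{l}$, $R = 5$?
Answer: $\frac{846616631}{9344} \approx 90605.0$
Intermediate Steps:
$m{\left(l \right)} = - \frac{30}{l}$ ($m{\left(l \right)} = - 6 \frac{5}{l} = - \frac{30}{l}$)
$V{\left(W \right)} = - \frac{5}{W} + \frac{W}{146}$ ($V{\left(W \right)} = \frac{W}{146} + \frac{\left(-30\right) \frac{1}{6}}{W} = W \frac{1}{146} + \frac{\left(-30\right) \frac{1}{6}}{W} = \frac{W}{146} - \frac{5}{W} = - \frac{5}{W} + \frac{W}{146}$)
$\left(300 + U{\left(1 \right)}\right)^{2} + V{\left(640 \right)} = \left(300 + 1\right)^{2} + \left(- \frac{5}{640} + \frac{1}{146} \cdot 640\right) = 301^{2} + \left(\left(-5\right) \frac{1}{640} + \frac{320}{73}\right) = 90601 + \left(- \frac{1}{128} + \frac{320}{73}\right) = 90601 + \frac{40887}{9344} = \frac{846616631}{9344}$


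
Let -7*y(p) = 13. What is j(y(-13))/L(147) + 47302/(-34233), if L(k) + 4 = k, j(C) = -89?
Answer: -9810923/4895319 ≈ -2.0041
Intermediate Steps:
y(p) = -13/7 (y(p) = -⅐*13 = -13/7)
L(k) = -4 + k
j(y(-13))/L(147) + 47302/(-34233) = -89/(-4 + 147) + 47302/(-34233) = -89/143 + 47302*(-1/34233) = -89*1/143 - 47302/34233 = -89/143 - 47302/34233 = -9810923/4895319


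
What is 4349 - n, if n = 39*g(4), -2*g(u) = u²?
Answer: 4661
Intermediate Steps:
g(u) = -u²/2
n = -312 (n = 39*(-½*4²) = 39*(-½*16) = 39*(-8) = -312)
4349 - n = 4349 - 1*(-312) = 4349 + 312 = 4661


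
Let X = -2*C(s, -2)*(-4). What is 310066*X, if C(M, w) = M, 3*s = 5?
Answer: 12402640/3 ≈ 4.1342e+6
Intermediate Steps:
s = 5/3 (s = (1/3)*5 = 5/3 ≈ 1.6667)
X = 40/3 (X = -2*5/3*(-4) = -10/3*(-4) = 40/3 ≈ 13.333)
310066*X = 310066*(40/3) = 12402640/3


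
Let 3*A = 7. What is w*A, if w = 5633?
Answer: 39431/3 ≈ 13144.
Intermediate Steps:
A = 7/3 (A = (1/3)*7 = 7/3 ≈ 2.3333)
w*A = 5633*(7/3) = 39431/3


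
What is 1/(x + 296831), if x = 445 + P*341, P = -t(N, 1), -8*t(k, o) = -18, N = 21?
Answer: 4/1186035 ≈ 3.3726e-6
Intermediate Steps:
t(k, o) = 9/4 (t(k, o) = -⅛*(-18) = 9/4)
P = -9/4 (P = -1*9/4 = -9/4 ≈ -2.2500)
x = -1289/4 (x = 445 - 9/4*341 = 445 - 3069/4 = -1289/4 ≈ -322.25)
1/(x + 296831) = 1/(-1289/4 + 296831) = 1/(1186035/4) = 4/1186035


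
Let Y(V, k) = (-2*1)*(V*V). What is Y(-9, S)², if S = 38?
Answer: 26244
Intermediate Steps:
Y(V, k) = -2*V²
Y(-9, S)² = (-2*(-9)²)² = (-2*81)² = (-162)² = 26244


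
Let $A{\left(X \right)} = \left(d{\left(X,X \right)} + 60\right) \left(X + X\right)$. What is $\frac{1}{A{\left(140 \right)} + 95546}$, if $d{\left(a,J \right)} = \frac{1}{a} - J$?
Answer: $\frac{1}{73148} \approx 1.3671 \cdot 10^{-5}$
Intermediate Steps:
$A{\left(X \right)} = 2 X \left(60 + \frac{1}{X} - X\right)$ ($A{\left(X \right)} = \left(\left(\frac{1}{X} - X\right) + 60\right) \left(X + X\right) = \left(60 + \frac{1}{X} - X\right) 2 X = 2 X \left(60 + \frac{1}{X} - X\right)$)
$\frac{1}{A{\left(140 \right)} + 95546} = \frac{1}{\left(2 + 2 \cdot 140 \left(60 - 140\right)\right) + 95546} = \frac{1}{\left(2 + 2 \cdot 140 \left(-80\right)\right) + 95546} = \frac{1}{\left(2 - 22400\right) + 95546} = \frac{1}{-22398 + 95546} = \frac{1}{73148}$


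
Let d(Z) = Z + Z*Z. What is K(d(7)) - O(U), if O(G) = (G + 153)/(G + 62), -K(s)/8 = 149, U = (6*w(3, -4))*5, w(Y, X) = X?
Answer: -69103/58 ≈ -1191.4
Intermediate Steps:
d(Z) = Z + Z**2
U = -120 (U = (6*(-4))*5 = -24*5 = -120)
K(s) = -1192 (K(s) = -8*149 = -1192)
O(G) = (153 + G)/(62 + G)
K(d(7)) - O(U) = -1192 - (153 - 120)/(62 - 120) = -1192 - 33/(-58) = -1192 - (-1)*33/58 = -1192 - 1*(-33/58) = -1192 + 33/58 = -69103/58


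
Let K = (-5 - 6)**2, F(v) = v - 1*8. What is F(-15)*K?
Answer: -2783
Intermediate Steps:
F(v) = -8 + v (F(v) = v - 8 = -8 + v)
K = 121 (K = (-11)**2 = 121)
F(-15)*K = (-8 - 15)*121 = -23*121 = -2783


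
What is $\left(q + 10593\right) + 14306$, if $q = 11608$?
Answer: $36507$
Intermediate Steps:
$\left(q + 10593\right) + 14306 = \left(11608 + 10593\right) + 14306 = 22201 + 14306 = 36507$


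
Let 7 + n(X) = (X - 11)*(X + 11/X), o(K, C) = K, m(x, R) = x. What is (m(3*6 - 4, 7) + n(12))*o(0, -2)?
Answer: 0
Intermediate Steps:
n(X) = -7 + (-11 + X)*(X + 11/X) (n(X) = -7 + (X - 11)*(X + 11/X) = -7 + (-11 + X)*(X + 11/X))
(m(3*6 - 4, 7) + n(12))*o(0, -2) = ((3*6 - 4) + (4 + 12² - 121/12 - 11*12))*0 = ((18 - 4) + (4 + 144 - 121*1/12 - 132))*0 = (14 + (4 + 144 - 121/12 - 132))*0 = (14 + 71/12)*0 = (239/12)*0 = 0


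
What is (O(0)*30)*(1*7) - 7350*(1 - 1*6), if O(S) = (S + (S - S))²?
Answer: 36750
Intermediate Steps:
O(S) = S² (O(S) = (S + 0)² = S²)
(O(0)*30)*(1*7) - 7350*(1 - 1*6) = (0²*30)*(1*7) - 7350*(1 - 1*6) = (0*30)*7 - 7350*(1 - 6) = 0*7 - 7350*(-5) = 0 + 36750 = 36750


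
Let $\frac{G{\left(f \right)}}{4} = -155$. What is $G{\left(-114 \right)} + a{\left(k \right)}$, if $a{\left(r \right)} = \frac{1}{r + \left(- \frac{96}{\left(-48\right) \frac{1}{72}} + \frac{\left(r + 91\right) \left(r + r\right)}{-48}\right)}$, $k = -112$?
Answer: $- \frac{40921}{66} \approx -620.02$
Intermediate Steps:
$G{\left(f \right)} = -620$ ($G{\left(f \right)} = 4 \left(-155\right) = -620$)
$a{\left(r \right)} = \frac{1}{144 + r - \frac{r \left(91 + r\right)}{24}}$ ($a{\left(r \right)} = \frac{1}{r + \left(- \frac{96}{\left(-48\right) \frac{1}{72}} + \left(91 + r\right) 2 r \left(- \frac{1}{48}\right)\right)} = \frac{1}{r + \left(- \frac{96}{- \frac{2}{3}} + 2 r \left(91 + r\right) \left(- \frac{1}{48}\right)\right)} = \frac{1}{r - \left(-144 + \frac{r \left(91 + r\right)}{24}\right)} = \frac{1}{144 + r - \frac{r \left(91 + r\right)}{24}}$)
$G{\left(-114 \right)} + a{\left(k \right)} = -620 - \frac{24}{-3456 + \left(-112\right)^{2} + 67 \left(-112\right)} = -620 - \frac{24}{-3456 + 12544 - 7504} = -620 - \frac{24}{1584} = -620 - \frac{1}{66} = - \frac{40921}{66}$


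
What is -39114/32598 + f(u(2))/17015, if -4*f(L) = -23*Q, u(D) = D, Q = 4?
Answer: -36931942/30814165 ≈ -1.1985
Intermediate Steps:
f(L) = 23 (f(L) = -(-23)*4/4 = -¼*(-92) = 23)
-39114/32598 + f(u(2))/17015 = -39114/32598 + 23/17015 = -39114*1/32598 + 23*(1/17015) = -2173/1811 + 23/17015 = -36931942/30814165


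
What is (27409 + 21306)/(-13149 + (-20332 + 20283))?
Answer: -48715/13198 ≈ -3.6911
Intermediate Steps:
(27409 + 21306)/(-13149 + (-20332 + 20283)) = 48715/(-13149 - 49) = 48715/(-13198) = 48715*(-1/13198) = -48715/13198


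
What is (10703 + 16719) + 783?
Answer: 28205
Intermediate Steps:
(10703 + 16719) + 783 = 27422 + 783 = 28205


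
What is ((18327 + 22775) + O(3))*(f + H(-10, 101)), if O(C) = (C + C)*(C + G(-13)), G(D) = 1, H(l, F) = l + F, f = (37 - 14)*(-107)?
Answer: -97468620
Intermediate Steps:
f = -2461 (f = 23*(-107) = -2461)
H(l, F) = F + l
O(C) = 2*C*(1 + C) (O(C) = (C + C)*(C + 1) = (2*C)*(1 + C) = 2*C*(1 + C))
((18327 + 22775) + O(3))*(f + H(-10, 101)) = ((18327 + 22775) + 2*3*(1 + 3))*(-2461 + (101 - 10)) = (41102 + 2*3*4)*(-2461 + 91) = (41102 + 24)*(-2370) = 41126*(-2370) = -97468620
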